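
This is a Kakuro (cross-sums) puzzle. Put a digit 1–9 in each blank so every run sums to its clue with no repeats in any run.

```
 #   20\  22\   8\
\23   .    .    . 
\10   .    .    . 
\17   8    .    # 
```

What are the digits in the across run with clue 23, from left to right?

9 8 6

23 in 3 cells must be {6,8,9}; 17 in 2 cells must be {8,9}.
Given what's placed, R1C1 must be 9 to fit the 23 across and 20 down.
R1C3 = 6: the only remaining digit allowed by both the 23 across and the 8 down.
R2C1 = 20 − 17 = 3 completes the 20 down.
R2C3 = 8 − 6 = 2 completes the 8 down.
R3C2 = 17 − 8 = 9 completes the 17 across.
R1C2 = 23 − 15 = 8 completes the 23 across.
R2C2 = 10 − 5 = 5 completes the 10 across.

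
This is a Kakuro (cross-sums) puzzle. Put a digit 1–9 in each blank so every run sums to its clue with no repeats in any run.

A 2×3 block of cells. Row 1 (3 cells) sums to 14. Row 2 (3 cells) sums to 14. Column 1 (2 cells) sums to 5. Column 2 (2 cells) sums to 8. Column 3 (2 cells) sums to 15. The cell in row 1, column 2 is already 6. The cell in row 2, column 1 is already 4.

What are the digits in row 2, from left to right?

(1,1) = 5 − 4 = 1 completes the 5 down.
(1,3) = 14 − 7 = 7 completes the 14 across.
(2,2) = 8 − 6 = 2 completes the 8 down.
(2,3) = 14 − 6 = 8 completes the 14 across.

4 2 8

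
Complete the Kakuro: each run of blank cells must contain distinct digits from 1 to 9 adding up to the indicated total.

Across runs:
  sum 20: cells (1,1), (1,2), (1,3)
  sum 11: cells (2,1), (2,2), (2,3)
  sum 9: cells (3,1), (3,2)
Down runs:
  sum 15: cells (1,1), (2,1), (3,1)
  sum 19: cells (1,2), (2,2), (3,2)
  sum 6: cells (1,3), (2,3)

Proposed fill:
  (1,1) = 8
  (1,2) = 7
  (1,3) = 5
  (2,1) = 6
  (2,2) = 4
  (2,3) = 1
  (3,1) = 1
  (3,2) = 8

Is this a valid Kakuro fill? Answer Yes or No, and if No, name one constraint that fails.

Across: 8+7+5=20; 6+4+1=11; 1+8=9. Down: 8+6+1=15; 7+4+8=19; 5+1=6. No digit repeats within any run.

Yes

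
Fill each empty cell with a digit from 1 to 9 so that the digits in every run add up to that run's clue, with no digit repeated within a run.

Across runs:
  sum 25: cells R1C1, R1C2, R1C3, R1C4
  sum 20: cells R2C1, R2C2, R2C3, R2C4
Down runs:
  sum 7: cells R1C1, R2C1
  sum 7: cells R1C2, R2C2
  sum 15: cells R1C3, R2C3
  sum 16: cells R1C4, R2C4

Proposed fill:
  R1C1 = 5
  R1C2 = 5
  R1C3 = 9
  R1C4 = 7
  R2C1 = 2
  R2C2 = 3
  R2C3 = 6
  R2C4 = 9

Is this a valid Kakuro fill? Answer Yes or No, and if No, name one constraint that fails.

No — the across run R1C1–R1C4 sums to 26, not 25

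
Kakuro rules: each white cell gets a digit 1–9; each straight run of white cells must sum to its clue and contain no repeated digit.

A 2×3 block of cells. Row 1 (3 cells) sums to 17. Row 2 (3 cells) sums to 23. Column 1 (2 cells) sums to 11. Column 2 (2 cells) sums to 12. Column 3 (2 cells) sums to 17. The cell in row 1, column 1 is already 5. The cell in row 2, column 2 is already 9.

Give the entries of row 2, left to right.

23 in 3 cells must be {6,8,9}; 17 in 2 cells must be {8,9}.
(1,2) = 12 − 9 = 3 completes the 12 down.
(1,3) = 17 − 8 = 9 completes the 17 across.
(2,1) = 11 − 5 = 6 completes the 11 down.
(2,3) = 23 − 15 = 8 completes the 23 across.

6 9 8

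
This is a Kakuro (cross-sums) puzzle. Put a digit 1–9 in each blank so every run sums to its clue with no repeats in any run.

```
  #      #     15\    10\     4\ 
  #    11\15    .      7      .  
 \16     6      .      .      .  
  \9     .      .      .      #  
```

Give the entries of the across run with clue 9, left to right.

4 in 2 cells must be {1,3}.
R1C4 = 3: the only remaining digit allowed by both the 15 across and the 4 down.
R2C4 = 4 − 3 = 1 completes the 4 down.
R3C1 = 11 − 6 = 5 completes the 11 down.
R3C3 = 1: the only remaining digit allowed by both the 9 across and the 10 down.
R1C2 = 15 − 10 = 5 completes the 15 across.
R2C3 = 10 − 8 = 2 completes the 10 down.
R3C2 = 9 − 6 = 3 completes the 9 across.

5 3 1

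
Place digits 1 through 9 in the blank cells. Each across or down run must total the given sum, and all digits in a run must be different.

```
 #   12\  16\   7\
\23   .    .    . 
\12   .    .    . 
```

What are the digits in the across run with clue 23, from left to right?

23 in 3 cells must be {6,8,9}; 16 in 2 cells must be {7,9}.
The 23 across and the 16 down share only 9, so R1C2 = 9.
Given what's placed, R1C3 must be 6 to fit the 23 across and 7 down.
R2C2 = 16 − 9 = 7 completes the 16 down.
R2C3 = 7 − 6 = 1 completes the 7 down.
R1C1 = 23 − 15 = 8 completes the 23 across.
R2C1 = 12 − 8 = 4 completes the 12 across.

8 9 6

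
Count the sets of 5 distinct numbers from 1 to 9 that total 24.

11

5 distinct digits from 1–9 sum between 15 and 35.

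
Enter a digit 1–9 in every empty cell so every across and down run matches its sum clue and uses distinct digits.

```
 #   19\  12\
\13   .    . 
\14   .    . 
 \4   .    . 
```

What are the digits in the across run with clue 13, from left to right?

7, 6

4 in 2 cells must be {1,3}.
The 4 across and the 19 down share only 3, so R3C1 = 3.
R3C2 = 4 − 3 = 1 completes the 4 across.
Given what's placed, R2C1 must be 9 to fit the 14 across and 19 down.
R2C2 = 14 − 9 = 5 completes the 14 across.
R1C1 = 19 − 12 = 7 completes the 19 down.
R1C2 = 13 − 7 = 6 completes the 13 across.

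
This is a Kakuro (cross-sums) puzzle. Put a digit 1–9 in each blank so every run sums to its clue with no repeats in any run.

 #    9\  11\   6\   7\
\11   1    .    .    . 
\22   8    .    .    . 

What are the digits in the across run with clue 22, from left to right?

11 in 4 cells must be {1,2,3,5}.
Nothing is forced directly, so branch on R1C2, whose candidates are 2 or 3 or 5. If R1C2 = 3: then R2C2 would have to be in {1,2,3,4,5,6,7,9} for the 22 across but in {8} for the 11 down — contradiction. If R1C2 = 5: that forces R1C3 = 2, R1C4 = 3, R2C2 = 6, after which R2C3 would have to be in {1,3,5,7} for the 22 across but in {4} for the 6 down — contradiction. So R1C2 = 2.
R1C3 = 5: the only remaining digit allowed by both the 11 across and the 6 down.
R1C4 = 11 − 8 = 3 completes the 11 across.
R2C2 = 11 − 2 = 9 completes the 11 down.
R2C3 = 6 − 5 = 1 completes the 6 down.
R2C4 = 22 − 18 = 4 completes the 22 across.

8, 9, 1, 4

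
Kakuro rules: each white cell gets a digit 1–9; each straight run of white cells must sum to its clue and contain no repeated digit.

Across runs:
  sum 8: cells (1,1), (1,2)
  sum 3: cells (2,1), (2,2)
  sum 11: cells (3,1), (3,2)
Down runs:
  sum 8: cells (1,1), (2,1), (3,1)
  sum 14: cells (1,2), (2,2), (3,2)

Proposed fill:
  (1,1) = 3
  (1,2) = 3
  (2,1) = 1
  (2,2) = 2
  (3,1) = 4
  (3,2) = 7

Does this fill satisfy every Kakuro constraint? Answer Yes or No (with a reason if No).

No — the across run (1,1)–(1,2) sums to 6, not 8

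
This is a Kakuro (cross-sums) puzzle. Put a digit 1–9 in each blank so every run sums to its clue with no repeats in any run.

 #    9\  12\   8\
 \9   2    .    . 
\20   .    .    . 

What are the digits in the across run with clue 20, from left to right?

R2C1 = 9 − 2 = 7 completes the 9 down.
Given what's placed, R2C3 must be 5 to fit the 20 across and 8 down.
R1C3 = 8 − 5 = 3 completes the 8 down.
R2C2 = 20 − 12 = 8 completes the 20 across.
R1C2 = 9 − 5 = 4 completes the 9 across.

7, 8, 5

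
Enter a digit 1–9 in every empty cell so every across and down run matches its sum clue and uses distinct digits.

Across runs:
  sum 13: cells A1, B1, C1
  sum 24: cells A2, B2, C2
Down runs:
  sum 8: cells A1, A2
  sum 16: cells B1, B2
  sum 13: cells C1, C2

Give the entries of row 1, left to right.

24 in 3 cells must be {7,8,9}; 16 in 2 cells must be {7,9}.
The 24 across and the 8 down share only 7, so A2 = 7.
Given what's placed, B2 must be 9 to fit the 24 across and 16 down.
C2 = 24 − 16 = 8 completes the 24 across.
A1 = 8 − 7 = 1 completes the 8 down.
B1 = 16 − 9 = 7 completes the 16 down.
C1 = 13 − 8 = 5 completes the 13 across.

1 7 5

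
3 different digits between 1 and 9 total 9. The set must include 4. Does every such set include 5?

No

The only way to make 9 from 3 distinct digits under that restriction is {2,3,4}, which does not contain 5.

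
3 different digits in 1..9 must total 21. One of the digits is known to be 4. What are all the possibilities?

{4,8,9}

3 distinct digits from 1–9 sum between 6 and 24.
Keeping only sets containing 4.
Only one set works: {4,8,9}.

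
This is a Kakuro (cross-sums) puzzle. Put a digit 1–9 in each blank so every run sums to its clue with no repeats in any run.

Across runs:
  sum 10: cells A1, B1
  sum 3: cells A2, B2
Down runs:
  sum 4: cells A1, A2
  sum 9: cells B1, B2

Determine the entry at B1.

7

3 in 2 cells must be {1,2}; 4 in 2 cells must be {1,3}.
The 3 across and the 4 down share only 1, so A2 = 1.
B2 = 3 − 1 = 2 completes the 3 across.
A1 = 4 − 1 = 3 completes the 4 down.
B1 = 10 − 3 = 7 completes the 10 across.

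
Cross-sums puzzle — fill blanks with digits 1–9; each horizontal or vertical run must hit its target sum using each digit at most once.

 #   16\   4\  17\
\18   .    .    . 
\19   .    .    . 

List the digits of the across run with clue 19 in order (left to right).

7 3 9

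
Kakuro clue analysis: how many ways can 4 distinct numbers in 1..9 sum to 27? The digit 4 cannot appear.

4 distinct digits from 1–9 sum between 10 and 30.
Dropping sets that contain 4.
Enumerating: {3,7,8,9}, {5,6,7,9}.

2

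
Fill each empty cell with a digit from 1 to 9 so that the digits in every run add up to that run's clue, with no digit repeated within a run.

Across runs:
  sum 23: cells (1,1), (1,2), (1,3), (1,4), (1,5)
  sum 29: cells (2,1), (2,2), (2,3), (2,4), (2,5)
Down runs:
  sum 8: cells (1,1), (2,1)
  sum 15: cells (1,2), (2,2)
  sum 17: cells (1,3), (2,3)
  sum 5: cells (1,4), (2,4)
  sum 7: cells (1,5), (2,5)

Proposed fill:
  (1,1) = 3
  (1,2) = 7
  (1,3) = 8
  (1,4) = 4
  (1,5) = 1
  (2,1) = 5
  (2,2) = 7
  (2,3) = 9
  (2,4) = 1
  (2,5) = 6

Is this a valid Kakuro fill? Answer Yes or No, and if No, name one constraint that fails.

No — the down run (1,2)–(2,2) sums to 14, not 15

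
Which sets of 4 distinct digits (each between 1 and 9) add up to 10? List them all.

{1,2,3,4}

4 distinct digits from 1–9 sum between 10 and 30.
Only one set works: {1,2,3,4}.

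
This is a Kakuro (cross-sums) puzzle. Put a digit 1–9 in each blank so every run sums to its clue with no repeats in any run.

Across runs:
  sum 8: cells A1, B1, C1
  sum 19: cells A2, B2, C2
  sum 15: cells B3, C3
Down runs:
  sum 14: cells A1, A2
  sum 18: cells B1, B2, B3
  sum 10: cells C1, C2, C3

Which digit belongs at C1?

1

Only 5 fits A1 under both its across sum 8 and down sum 14.
A2 = 14 − 5 = 9 completes the 14 down.
Nothing is forced directly, so branch on B1, whose candidates are 1 or 2. If B1 = 1: that forces C1 = 2, B2 = 8, after which C2 would have to be in {2} for the 19 across but in {1,3,5,7} for the 10 down — contradiction. So B1 = 2.
C1 = 8 − 7 = 1 completes the 8 across.
B2 = 7: the only remaining digit allowed by both the 19 across and the 18 down.
C2 = 19 − 16 = 3 completes the 19 across.
B3 = 18 − 9 = 9 completes the 18 down.
C3 = 15 − 9 = 6 completes the 15 across.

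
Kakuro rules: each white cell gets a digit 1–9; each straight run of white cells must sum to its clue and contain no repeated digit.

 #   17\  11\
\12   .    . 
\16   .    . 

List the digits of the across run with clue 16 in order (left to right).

16 in 2 cells must be {7,9}; 17 in 2 cells must be {8,9}.
The 16 across and the 17 down share only 9, so R2C1 = 9.
R2C2 = 16 − 9 = 7 completes the 16 across.
R1C1 = 17 − 9 = 8 completes the 17 down.
R1C2 = 12 − 8 = 4 completes the 12 across.

9, 7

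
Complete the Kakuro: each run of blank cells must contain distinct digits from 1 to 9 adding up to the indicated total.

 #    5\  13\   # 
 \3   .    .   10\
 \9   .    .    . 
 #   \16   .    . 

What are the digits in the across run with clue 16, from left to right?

3 in 2 cells must be {1,2}; 16 in 2 cells must be {7,9}.
Nothing is forced directly, so branch on R3C3, whose candidates are 7 or 9. If R3C3 = 7: that forces R2C3 = 3, R3C2 = 9, R1C2 = 1, after which R2C2 would have to be in {1,2,4,5} for the 9 across but in {3} for the 13 down — contradiction. So R3C3 = 9.
R2C3 = 10 − 9 = 1 completes the 10 down.
R3C2 = 16 − 9 = 7 completes the 16 across.
No cell is forced outright now. R2C1 can only be 2 or 3 (the digits allowed by both its 9 across and its 5 down). If R2C1 = 2: then R1C1 would have to be in {1,2} for the 3 across but in {3} for the 5 down — contradiction. So R2C1 = 3.
R1C1 = 5 − 3 = 2 completes the 5 down.
R1C2 = 3 − 2 = 1 completes the 3 across.
R2C2 = 9 − 4 = 5 completes the 9 across.

7 9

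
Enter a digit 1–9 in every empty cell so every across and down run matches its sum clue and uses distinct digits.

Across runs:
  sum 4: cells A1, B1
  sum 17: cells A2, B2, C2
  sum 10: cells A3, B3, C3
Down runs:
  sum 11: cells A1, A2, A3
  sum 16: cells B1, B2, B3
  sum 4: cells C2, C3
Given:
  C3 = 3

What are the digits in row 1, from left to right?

3 1

4 in 2 cells must be {1,3}.
C2 = 4 − 3 = 1 completes the 4 down.
Given what's placed, A2 must be 7 to fit the 17 across and 11 down.
B2 = 17 − 8 = 9 completes the 17 across.
Given what's placed, A3 must be 1 to fit the 10 across and 11 down.
B3 = 10 − 4 = 6 completes the 10 across.
A1 = 11 − 8 = 3 completes the 11 down.
B1 = 4 − 3 = 1 completes the 4 across.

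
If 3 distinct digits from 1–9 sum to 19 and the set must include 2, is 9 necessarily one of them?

The only way to make 19 from 3 distinct digits under that restriction is {2,8,9}, which contains 9.

Yes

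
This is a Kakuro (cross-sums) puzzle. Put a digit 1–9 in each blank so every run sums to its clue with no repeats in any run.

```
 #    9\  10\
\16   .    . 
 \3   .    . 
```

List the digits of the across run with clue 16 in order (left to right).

16 in 2 cells must be {7,9}; 3 in 2 cells must be {1,2}.
The 16 across and the 9 down share only 7, so R1C1 = 7.
R1C2 = 16 − 7 = 9 completes the 16 across.
R2C1 = 9 − 7 = 2 completes the 9 down.
R2C2 = 3 − 2 = 1 completes the 3 across.

7 9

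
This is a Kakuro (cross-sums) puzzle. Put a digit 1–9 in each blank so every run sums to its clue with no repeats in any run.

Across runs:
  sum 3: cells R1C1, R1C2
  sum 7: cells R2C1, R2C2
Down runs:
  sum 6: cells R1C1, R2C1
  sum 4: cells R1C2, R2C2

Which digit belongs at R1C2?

1

3 in 2 cells must be {1,2}; 4 in 2 cells must be {1,3}.
The 3 across and the 4 down share only 1, so R1C2 = 1.
R2C2 = 4 − 1 = 3 completes the 4 down.
R1C1 = 3 − 1 = 2 completes the 3 across.
R2C1 = 7 − 3 = 4 completes the 7 across.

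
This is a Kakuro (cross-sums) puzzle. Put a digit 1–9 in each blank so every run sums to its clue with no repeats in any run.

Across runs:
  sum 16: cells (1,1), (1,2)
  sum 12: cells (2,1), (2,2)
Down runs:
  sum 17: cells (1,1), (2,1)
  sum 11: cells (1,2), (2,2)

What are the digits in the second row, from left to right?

16 in 2 cells must be {7,9}; 17 in 2 cells must be {8,9}.
The 16 across and the 17 down share only 9, so (1,1) = 9.
(1,2) = 16 − 9 = 7 completes the 16 across.
(2,1) = 17 − 9 = 8 completes the 17 down.
(2,2) = 12 − 8 = 4 completes the 12 across.

8 4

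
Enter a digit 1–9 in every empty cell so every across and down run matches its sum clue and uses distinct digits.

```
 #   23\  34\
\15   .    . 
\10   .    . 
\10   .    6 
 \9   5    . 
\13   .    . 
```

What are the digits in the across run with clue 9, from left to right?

5 4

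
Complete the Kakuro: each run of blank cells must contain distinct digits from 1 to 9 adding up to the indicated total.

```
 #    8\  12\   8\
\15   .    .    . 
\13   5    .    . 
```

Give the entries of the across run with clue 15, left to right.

3 5 7

R1C1 = 8 − 5 = 3 completes the 8 down.
Given what's placed, R2C2 must be 7 to fit the 13 across and 12 down.
R2C3 = 13 − 12 = 1 completes the 13 across.
R1C2 = 12 − 7 = 5 completes the 12 down.
R1C3 = 15 − 8 = 7 completes the 15 across.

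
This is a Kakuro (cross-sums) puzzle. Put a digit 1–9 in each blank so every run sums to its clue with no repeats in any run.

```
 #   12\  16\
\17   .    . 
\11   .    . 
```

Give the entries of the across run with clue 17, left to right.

8 9

17 in 2 cells must be {8,9}; 16 in 2 cells must be {7,9}.
The 17 across and the 16 down share only 9, so R1C2 = 9.
R2C2 = 16 − 9 = 7 completes the 16 down.
R1C1 = 17 − 9 = 8 completes the 17 across.
R2C1 = 11 − 7 = 4 completes the 11 across.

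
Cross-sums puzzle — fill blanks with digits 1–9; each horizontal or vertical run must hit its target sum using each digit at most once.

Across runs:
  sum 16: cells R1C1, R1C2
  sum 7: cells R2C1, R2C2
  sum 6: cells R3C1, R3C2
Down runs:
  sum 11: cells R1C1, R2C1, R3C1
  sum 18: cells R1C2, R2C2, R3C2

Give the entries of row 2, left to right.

16 in 2 cells must be {7,9}.
The 16 across and the 11 down share only 7, so R1C1 = 7.
R1C2 = 16 − 7 = 9 completes the 16 across.
Given what's placed, R3C1 must be 1 to fit the 6 across and 11 down.
R3C2 = 6 − 1 = 5 completes the 6 across.
R2C1 = 11 − 8 = 3 completes the 11 down.
R2C2 = 7 − 3 = 4 completes the 7 across.

3, 4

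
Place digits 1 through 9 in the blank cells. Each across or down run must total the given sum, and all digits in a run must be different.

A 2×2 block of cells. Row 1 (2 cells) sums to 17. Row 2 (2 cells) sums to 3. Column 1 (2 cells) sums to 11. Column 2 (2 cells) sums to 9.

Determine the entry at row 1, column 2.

8

17 in 2 cells must be {8,9}; 3 in 2 cells must be {1,2}.
The 17 across and the 9 down share only 8, so (1,2) = 8.
The 3 across and the 11 down share only 2, so (2,1) = 2.
(2,2) = 3 − 2 = 1 completes the 3 across.
(1,1) = 17 − 8 = 9 completes the 17 across.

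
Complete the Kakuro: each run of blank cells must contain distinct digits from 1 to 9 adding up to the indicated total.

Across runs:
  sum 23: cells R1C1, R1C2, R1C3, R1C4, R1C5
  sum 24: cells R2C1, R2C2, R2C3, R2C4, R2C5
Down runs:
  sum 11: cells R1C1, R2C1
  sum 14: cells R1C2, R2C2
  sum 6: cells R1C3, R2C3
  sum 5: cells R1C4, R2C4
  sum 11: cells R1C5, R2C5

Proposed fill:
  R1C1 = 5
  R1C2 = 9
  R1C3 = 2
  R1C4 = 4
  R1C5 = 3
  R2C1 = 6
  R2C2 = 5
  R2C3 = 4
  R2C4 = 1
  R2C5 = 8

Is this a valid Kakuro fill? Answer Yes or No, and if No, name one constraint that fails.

Yes

Across: 5+9+2+4+3=23; 6+5+4+1+8=24. Down: 5+6=11; 9+5=14; 2+4=6; 4+1=5; 3+8=11. No digit repeats within any run.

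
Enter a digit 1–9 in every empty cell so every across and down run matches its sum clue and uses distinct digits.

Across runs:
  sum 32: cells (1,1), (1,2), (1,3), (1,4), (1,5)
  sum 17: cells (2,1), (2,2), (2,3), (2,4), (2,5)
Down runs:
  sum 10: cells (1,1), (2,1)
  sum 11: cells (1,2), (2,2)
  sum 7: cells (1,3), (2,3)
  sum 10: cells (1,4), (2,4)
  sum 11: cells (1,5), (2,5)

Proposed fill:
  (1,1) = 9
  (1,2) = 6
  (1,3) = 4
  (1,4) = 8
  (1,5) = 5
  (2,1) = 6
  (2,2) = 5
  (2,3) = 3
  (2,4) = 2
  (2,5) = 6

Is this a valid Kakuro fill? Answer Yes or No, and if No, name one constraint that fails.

No — the across run (2,1)–(2,5) sums to 22, not 17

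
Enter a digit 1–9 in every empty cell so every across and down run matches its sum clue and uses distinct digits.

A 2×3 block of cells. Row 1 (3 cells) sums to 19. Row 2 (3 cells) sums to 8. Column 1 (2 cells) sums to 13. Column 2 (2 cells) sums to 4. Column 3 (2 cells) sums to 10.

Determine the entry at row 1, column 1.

9

4 in 2 cells must be {1,3}.
The 19 across and the 4 down share only 3, so (1,2) = 3.
(2,2) = 4 − 3 = 1 completes the 4 down.
Nothing is forced directly, so branch on (2,1), whose candidates are 4 or 5. If (2,1) = 5: then (1,1) would have to be in {7,9} for the 19 across but in {8} for the 13 down — contradiction. So (2,1) = 4.
(1,1) = 13 − 4 = 9 completes the 13 down.
(1,3) = 19 − 12 = 7 completes the 19 across.
(2,3) = 8 − 5 = 3 completes the 8 across.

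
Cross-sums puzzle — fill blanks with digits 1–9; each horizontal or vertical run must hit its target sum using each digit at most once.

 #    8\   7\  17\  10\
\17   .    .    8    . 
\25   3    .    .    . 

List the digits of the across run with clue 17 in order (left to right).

5 1 8 3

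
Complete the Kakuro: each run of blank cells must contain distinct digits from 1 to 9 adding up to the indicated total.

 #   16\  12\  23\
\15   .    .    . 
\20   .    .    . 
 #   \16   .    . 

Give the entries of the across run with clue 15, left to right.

16 in 2 cells must be {7,9}; 23 in 3 cells must be {6,8,9}.
Only 9 fits R3C3 under both its across sum 16 and down sum 23.
R3C2 = 16 − 9 = 7 completes the 16 across.
Nothing is forced directly, so branch on R1C1, whose candidates are 7 or 9. If R1C1 = 9: then R1C3 would have to be in {1,2,4,5} for the 15 across but in {6,8} for the 23 down — contradiction. So R1C1 = 7.
R1C3 = 6: the only remaining digit allowed by both the 15 across and the 23 down.
R2C1 = 16 − 7 = 9 completes the 16 down.
R2C3 = 23 − 15 = 8 completes the 23 down.
R1C2 = 15 − 13 = 2 completes the 15 across.

7, 2, 6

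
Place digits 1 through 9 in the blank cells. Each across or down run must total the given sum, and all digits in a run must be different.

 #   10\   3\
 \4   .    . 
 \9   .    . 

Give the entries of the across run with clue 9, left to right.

4 in 2 cells must be {1,3}; 3 in 2 cells must be {1,2}.
The 4 across and the 3 down share only 1, so R1C2 = 1.
R2C2 = 3 − 1 = 2 completes the 3 down.
R1C1 = 4 − 1 = 3 completes the 4 across.
R2C1 = 9 − 2 = 7 completes the 9 across.

7, 2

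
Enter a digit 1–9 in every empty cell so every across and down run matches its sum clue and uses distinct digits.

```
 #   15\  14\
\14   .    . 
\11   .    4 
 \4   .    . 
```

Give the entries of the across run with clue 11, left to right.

7, 4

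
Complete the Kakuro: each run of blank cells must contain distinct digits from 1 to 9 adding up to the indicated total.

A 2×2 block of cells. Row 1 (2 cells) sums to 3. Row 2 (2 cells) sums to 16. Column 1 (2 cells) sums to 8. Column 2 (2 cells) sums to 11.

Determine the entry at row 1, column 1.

3 in 2 cells must be {1,2}; 16 in 2 cells must be {7,9}.
The 3 across and the 11 down share only 2, so (1,2) = 2.
The 16 across and the 8 down share only 7, so (2,1) = 7.
(2,2) = 16 − 7 = 9 completes the 16 across.
(1,1) = 3 − 2 = 1 completes the 3 across.

1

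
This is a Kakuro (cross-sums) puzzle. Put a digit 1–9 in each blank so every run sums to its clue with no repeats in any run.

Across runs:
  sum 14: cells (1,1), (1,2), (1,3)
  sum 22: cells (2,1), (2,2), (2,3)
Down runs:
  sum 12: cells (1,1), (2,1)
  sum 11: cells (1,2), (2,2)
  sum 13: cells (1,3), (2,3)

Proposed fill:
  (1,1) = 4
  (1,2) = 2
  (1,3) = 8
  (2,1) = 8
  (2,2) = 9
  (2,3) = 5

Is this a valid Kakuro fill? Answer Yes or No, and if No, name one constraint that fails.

Across: 4+2+8=14; 8+9+5=22. Down: 4+8=12; 2+9=11; 8+5=13. No digit repeats within any run.

Yes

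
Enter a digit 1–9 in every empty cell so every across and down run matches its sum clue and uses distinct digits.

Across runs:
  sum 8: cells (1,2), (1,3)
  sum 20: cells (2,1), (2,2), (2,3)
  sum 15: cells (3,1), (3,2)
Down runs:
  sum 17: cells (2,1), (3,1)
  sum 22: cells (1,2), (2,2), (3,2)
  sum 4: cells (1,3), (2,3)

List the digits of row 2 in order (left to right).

17 in 2 cells must be {8,9}; 4 in 2 cells must be {1,3}.
The 20 across and the 4 down share only 3, so (2,3) = 3.
(1,3) = 4 − 3 = 1 completes the 4 down.
(1,2) = 8 − 1 = 7 completes the 8 across.
(2,2) = 9: the only remaining digit allowed by both the 20 across and the 22 down.
(3,2) = 22 − 16 = 6 completes the 22 down.
(2,1) = 20 − 12 = 8 completes the 20 across.
(3,1) = 15 − 6 = 9 completes the 15 across.

8 9 3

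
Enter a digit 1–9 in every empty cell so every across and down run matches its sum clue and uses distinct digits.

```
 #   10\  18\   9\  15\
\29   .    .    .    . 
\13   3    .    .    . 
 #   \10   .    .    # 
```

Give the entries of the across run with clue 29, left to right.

7 9 5 8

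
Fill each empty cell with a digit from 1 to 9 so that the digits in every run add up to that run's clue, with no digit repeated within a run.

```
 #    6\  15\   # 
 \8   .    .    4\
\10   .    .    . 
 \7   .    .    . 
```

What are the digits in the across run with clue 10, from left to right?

1 6 3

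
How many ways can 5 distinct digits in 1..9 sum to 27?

11

5 distinct digits from 1–9 sum between 15 and 35.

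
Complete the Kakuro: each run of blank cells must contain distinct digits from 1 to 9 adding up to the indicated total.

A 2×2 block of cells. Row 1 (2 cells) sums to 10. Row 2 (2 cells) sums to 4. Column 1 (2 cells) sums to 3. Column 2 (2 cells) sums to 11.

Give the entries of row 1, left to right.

2, 8

4 in 2 cells must be {1,3}; 3 in 2 cells must be {1,2}.
The 4 across and the 3 down share only 1, so (2,1) = 1.
(2,2) = 4 − 1 = 3 completes the 4 across.
(1,1) = 3 − 1 = 2 completes the 3 down.
(1,2) = 10 − 2 = 8 completes the 10 across.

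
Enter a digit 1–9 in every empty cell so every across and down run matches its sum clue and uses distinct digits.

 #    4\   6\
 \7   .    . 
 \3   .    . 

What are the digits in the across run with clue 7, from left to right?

3 in 2 cells must be {1,2}; 4 in 2 cells must be {1,3}.
The 3 across and the 4 down share only 1, so R2C1 = 1.
R2C2 = 3 − 1 = 2 completes the 3 across.
R1C1 = 4 − 1 = 3 completes the 4 down.
R1C2 = 7 − 3 = 4 completes the 7 across.

3 4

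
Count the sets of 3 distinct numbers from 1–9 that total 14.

8

3 distinct digits from 1–9 sum between 6 and 24.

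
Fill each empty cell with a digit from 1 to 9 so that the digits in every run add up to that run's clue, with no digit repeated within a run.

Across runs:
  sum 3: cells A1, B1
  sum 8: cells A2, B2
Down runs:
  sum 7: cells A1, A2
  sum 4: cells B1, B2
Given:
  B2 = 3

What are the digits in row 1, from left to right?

2, 1

3 in 2 cells must be {1,2}; 4 in 2 cells must be {1,3}.
B1 = 4 − 3 = 1 completes the 4 down.
A2 = 8 − 3 = 5 completes the 8 across.
A1 = 3 − 1 = 2 completes the 3 across.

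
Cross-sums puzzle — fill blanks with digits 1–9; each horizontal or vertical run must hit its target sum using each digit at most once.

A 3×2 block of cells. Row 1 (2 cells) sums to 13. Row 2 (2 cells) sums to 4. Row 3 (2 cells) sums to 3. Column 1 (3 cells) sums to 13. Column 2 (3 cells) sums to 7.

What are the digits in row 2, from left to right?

4 in 2 cells must be {1,3}; 3 in 2 cells must be {1,2}; 7 in 3 cells must be {1,2,4}.
The 13 across and the 7 down share only 4, so (1,2) = 4.
Given what's placed, (2,2) must be 1 to fit the 4 across and 7 down.
(3,2) = 7 − 5 = 2 completes the 7 down.
(1,1) = 13 − 4 = 9 completes the 13 across.
(2,1) = 4 − 1 = 3 completes the 4 across.
(3,1) = 3 − 2 = 1 completes the 3 across.

3 1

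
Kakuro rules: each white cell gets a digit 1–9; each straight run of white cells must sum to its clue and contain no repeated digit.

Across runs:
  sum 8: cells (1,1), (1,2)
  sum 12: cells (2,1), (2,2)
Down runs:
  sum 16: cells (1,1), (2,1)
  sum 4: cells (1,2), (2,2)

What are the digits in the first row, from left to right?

16 in 2 cells must be {7,9}; 4 in 2 cells must be {1,3}.
The 8 across and the 16 down share only 7, so (1,1) = 7.
(1,2) = 8 − 7 = 1 completes the 8 across.
(2,1) = 16 − 7 = 9 completes the 16 down.
(2,2) = 12 − 9 = 3 completes the 12 across.

7 1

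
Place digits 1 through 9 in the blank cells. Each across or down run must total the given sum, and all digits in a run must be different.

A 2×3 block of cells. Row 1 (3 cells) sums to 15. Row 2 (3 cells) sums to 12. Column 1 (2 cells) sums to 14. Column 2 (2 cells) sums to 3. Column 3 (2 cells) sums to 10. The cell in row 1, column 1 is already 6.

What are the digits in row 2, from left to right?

8, 1, 3

3 in 2 cells must be {1,2}.
(2,1) = 14 − 6 = 8 completes the 14 down.
(2,2) = 1: the only remaining digit allowed by both the 12 across and the 3 down.
(2,3) = 12 − 9 = 3 completes the 12 across.
(1,2) = 3 − 1 = 2 completes the 3 down.
(1,3) = 15 − 8 = 7 completes the 15 across.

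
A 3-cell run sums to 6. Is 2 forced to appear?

The only way to make 6 from 3 distinct digits is {1,2,3}, which contains 2.

Yes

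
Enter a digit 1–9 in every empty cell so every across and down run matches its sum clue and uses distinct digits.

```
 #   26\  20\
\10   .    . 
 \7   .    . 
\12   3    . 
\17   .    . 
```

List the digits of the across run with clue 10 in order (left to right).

17 in 2 cells must be {8,9}.
R2C1 = 6: the only remaining digit allowed by both the 7 across and the 26 down.
R2C2 = 7 − 6 = 1 completes the 7 across.
R3C2 = 12 − 3 = 9 completes the 12 across.
Given what's placed, R4C2 must be 8 to fit the 17 across and 20 down.
R1C2 = 20 − 18 = 2 completes the 20 down.
R4C1 = 17 − 8 = 9 completes the 17 across.
R1C1 = 10 − 2 = 8 completes the 10 across.

8 2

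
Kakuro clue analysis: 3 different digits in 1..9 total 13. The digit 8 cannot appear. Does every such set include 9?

No

Counterexample: {1,5,7} sums to 13 under that restriction without using 9.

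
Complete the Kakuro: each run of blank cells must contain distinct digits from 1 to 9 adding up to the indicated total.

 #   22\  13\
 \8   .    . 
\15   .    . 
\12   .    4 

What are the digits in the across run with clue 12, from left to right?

R3C1 = 12 − 4 = 8 completes the 12 across.
Given what's placed, R1C1 must be 5 to fit the 8 across and 22 down.
R1C2 = 8 − 5 = 3 completes the 8 across.
R2C1 = 22 − 13 = 9 completes the 22 down.
R2C2 = 15 − 9 = 6 completes the 15 across.

8 4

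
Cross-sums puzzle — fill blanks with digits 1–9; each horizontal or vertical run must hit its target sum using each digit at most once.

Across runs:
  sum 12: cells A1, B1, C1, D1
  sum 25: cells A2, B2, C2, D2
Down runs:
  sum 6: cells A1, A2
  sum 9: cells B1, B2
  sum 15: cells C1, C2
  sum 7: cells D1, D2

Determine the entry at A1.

1

Only 6 fits C1 under both its across sum 12 and down sum 15.
C2 = 15 − 6 = 9 completes the 15 down.
Nothing is forced directly, so branch on A1, whose candidates are 1 or 2. If A1 = 2: that forces A2 = 4, D2 = 5, after which D1 would have to be in {1,3} for the 12 across but in {2} for the 7 down — contradiction. So A1 = 1.
A2 = 6 − 1 = 5 completes the 6 down.
No cell is forced outright now. D2 can only be 3 or 4 (the digits allowed by both its 25 across and its 7 down). If D2 = 3: then D1 would have to be in {2,3} for the 12 across but in {4} for the 7 down — contradiction. So D2 = 4.
D1 = 7 − 4 = 3 completes the 7 down.
B2 = 25 − 18 = 7 completes the 25 across.
B1 = 12 − 10 = 2 completes the 12 across.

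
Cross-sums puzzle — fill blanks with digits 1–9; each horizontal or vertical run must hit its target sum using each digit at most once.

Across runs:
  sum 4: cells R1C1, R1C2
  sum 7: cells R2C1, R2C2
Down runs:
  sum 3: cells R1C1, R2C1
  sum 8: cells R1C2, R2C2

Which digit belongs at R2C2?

5

4 in 2 cells must be {1,3}; 3 in 2 cells must be {1,2}.
The 4 across and the 3 down share only 1, so R1C1 = 1.
R1C2 = 4 − 1 = 3 completes the 4 across.
R2C1 = 3 − 1 = 2 completes the 3 down.
R2C2 = 7 − 2 = 5 completes the 7 across.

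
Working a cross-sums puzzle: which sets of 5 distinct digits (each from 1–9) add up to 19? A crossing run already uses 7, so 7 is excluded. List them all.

{1,2,3,4,9}; {1,2,3,5,8}; {1,3,4,5,6}

5 distinct digits from 1–9 sum between 15 and 35.
Dropping sets that contain 7.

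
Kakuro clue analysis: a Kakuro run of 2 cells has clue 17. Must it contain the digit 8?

Yes

The only way to make 17 from 2 distinct digits is {8,9}, which contains 8.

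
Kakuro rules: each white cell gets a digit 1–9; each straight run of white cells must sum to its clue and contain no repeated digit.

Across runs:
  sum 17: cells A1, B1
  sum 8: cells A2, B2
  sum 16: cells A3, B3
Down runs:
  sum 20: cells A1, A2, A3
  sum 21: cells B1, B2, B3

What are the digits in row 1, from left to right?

17 in 2 cells must be {8,9}; 16 in 2 cells must be {7,9}.
Nothing is forced directly, so branch on A3, whose candidates are 7 or 9. If A3 = 7: that forces A2 = 5, after which B2 would have to be in {3} for the 8 across but in {4,5,6,7,8,9} for the 21 down — contradiction. So A3 = 9.
Given what's placed, A1 must be 8 to fit the 17 across and 20 down.
B1 = 17 − 8 = 9 completes the 17 across.
A2 = 20 − 17 = 3 completes the 20 down.
B2 = 8 − 3 = 5 completes the 8 across.
B3 = 16 − 9 = 7 completes the 16 across.

8 9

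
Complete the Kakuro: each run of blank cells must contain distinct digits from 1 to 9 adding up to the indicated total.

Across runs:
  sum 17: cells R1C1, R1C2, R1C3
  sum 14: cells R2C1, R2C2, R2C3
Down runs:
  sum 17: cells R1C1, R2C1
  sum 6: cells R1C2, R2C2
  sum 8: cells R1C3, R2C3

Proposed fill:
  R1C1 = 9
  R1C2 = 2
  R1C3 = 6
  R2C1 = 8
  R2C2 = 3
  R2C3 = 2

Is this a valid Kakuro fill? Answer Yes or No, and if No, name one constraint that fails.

No — the down run R1C2–R2C2 sums to 5, not 6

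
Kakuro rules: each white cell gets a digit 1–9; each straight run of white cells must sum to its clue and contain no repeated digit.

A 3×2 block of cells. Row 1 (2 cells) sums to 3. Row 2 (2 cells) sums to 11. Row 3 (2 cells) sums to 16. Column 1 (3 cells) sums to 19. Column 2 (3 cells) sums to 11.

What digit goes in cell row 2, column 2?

3

3 in 2 cells must be {1,2}; 16 in 2 cells must be {7,9}.
The 3 across and the 19 down share only 2, so (1,1) = 2.
(1,2) = 3 − 2 = 1 completes the 3 across.
Given what's placed, (3,1) must be 9 to fit the 16 across and 19 down.
(3,2) = 16 − 9 = 7 completes the 16 across.
(2,1) = 19 − 11 = 8 completes the 19 down.
(2,2) = 11 − 8 = 3 completes the 11 across.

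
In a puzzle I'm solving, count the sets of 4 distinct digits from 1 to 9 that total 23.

9

4 distinct digits from 1–9 sum between 10 and 30.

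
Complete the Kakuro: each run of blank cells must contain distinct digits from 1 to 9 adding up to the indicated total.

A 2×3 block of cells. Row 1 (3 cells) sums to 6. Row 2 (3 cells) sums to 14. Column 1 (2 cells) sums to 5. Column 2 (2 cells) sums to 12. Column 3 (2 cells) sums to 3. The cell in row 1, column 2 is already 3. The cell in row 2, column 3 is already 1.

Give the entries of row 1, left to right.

1 3 2

6 in 3 cells must be {1,2,3}; 3 in 2 cells must be {1,2}.
(1,3) = 3 − 1 = 2 completes the 3 down.
Given what's placed, (2,1) must be 4 to fit the 14 across and 5 down.
(2,2) = 14 − 5 = 9 completes the 14 across.
(1,1) = 6 − 5 = 1 completes the 6 across.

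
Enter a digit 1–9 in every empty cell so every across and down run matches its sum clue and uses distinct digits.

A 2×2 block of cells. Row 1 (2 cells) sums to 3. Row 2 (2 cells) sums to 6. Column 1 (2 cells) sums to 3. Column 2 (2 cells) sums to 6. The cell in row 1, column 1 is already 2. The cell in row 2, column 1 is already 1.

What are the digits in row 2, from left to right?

1, 5

3 in 2 cells must be {1,2}.
(1,2) = 3 − 2 = 1 completes the 3 across.
(2,2) = 6 − 1 = 5 completes the 6 across.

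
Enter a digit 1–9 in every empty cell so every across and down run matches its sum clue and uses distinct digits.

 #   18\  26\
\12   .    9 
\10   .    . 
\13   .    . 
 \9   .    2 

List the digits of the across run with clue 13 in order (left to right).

6 7

R1C1 = 12 − 9 = 3 completes the 12 across.
R4C1 = 9 − 2 = 7 completes the 9 across.
Given what's placed, R3C1 must be 6 to fit the 13 across and 18 down.
R3C2 = 13 − 6 = 7 completes the 13 across.
R2C1 = 18 − 16 = 2 completes the 18 down.
R2C2 = 10 − 2 = 8 completes the 10 across.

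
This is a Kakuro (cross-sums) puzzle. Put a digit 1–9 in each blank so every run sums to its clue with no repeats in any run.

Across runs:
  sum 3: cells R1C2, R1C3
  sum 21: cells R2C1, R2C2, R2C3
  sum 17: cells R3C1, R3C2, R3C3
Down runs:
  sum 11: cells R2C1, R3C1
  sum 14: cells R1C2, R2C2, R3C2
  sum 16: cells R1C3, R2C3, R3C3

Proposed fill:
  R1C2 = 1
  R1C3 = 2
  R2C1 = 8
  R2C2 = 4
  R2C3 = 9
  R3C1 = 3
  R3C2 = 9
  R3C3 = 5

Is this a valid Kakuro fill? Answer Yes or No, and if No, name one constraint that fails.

Across: 1+2=3; 8+4+9=21; 3+9+5=17. Down: 8+3=11; 1+4+9=14; 2+9+5=16. No digit repeats within any run.

Yes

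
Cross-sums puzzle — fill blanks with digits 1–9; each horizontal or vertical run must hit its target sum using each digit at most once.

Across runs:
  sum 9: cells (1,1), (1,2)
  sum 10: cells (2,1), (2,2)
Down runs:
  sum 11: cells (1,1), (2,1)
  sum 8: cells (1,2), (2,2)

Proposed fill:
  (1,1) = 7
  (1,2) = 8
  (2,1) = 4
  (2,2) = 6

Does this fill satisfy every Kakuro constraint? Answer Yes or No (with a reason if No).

No — the down run (1,2)–(2,2) sums to 14, not 8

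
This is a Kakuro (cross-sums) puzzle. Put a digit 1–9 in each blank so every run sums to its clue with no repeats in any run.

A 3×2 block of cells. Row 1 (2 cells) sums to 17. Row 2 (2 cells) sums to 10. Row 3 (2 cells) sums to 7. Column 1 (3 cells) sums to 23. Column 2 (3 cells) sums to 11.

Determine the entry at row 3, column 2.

1

17 in 2 cells must be {8,9}; 23 in 3 cells must be {6,8,9}.
The 17 across and the 11 down share only 8, so (1,2) = 8.
The 7 across and the 23 down share only 6, so (3,1) = 6.
(3,2) = 7 − 6 = 1 completes the 7 across.
(1,1) = 17 − 8 = 9 completes the 17 across.
(2,1) = 23 − 15 = 8 completes the 23 down.
(2,2) = 10 − 8 = 2 completes the 10 across.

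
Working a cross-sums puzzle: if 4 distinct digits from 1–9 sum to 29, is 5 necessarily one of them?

Yes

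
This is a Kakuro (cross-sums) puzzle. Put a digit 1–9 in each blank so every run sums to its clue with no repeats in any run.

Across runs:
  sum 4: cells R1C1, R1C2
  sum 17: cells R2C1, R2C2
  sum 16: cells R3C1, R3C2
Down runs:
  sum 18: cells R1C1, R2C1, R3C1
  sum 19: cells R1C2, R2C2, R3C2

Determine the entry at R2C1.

8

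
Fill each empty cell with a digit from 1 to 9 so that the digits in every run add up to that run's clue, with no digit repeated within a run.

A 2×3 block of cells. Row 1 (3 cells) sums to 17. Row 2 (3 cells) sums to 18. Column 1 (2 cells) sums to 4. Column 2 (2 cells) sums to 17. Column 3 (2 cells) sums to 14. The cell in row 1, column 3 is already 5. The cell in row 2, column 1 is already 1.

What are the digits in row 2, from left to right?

4 in 2 cells must be {1,3}; 17 in 2 cells must be {8,9}.
(1,1) = 4 − 1 = 3 completes the 4 down.
(1,2) = 17 − 8 = 9 completes the 17 across.
(2,2) = 17 − 9 = 8 completes the 17 down.
(2,3) = 18 − 9 = 9 completes the 18 across.

1 8 9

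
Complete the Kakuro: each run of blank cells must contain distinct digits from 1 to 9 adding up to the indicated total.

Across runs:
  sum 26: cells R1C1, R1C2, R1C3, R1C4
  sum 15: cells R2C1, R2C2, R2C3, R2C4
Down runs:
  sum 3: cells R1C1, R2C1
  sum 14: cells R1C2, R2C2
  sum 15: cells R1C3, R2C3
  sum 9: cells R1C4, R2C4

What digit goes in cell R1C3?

8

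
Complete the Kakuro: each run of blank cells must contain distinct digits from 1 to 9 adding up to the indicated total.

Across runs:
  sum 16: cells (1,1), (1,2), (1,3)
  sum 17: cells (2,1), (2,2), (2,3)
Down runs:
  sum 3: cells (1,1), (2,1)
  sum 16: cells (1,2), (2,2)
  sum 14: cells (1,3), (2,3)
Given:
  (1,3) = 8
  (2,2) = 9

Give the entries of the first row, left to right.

3 in 2 cells must be {1,2}; 16 in 2 cells must be {7,9}.
(1,2) = 16 − 9 = 7 completes the 16 down.
(2,3) = 14 − 8 = 6 completes the 14 down.
(1,1) = 16 − 15 = 1 completes the 16 across.
(2,1) = 17 − 15 = 2 completes the 17 across.

1 7 8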